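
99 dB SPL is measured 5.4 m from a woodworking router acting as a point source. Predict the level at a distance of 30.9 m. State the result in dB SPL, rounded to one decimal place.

Point-source attenuation: ΔL = 20·log₁₀(r₂/r₁) = 20·log₁₀(30.9/5.4) = 15.151 dB.
L₂ = 99 − 20·log₁₀(30.9/5.4) = 99 − 15.151 = 83.85 dB SPL.

83.8 dB SPL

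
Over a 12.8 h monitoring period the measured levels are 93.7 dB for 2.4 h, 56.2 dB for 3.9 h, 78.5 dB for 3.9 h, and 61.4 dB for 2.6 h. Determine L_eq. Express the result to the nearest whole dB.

Weight each interval's intensity by its duration and average over T = 12.8 h:
Σ tᵢ·10^(Lᵢ/10) = 2.4·10^(93.7/10) + 3.9·10^(56.2/10) + 3.9·10^(78.5/10) + 2.6·10^(61.4/10) = 5.907e+09.
L_eq = 10·log₁₀(5.907e+09/12.8) = 86.64 dB.

87 dB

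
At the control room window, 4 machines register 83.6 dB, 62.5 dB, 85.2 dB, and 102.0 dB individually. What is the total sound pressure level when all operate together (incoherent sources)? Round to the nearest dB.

For uncorrelated sources the intensities add, so convert each level to linear form, sum, and take 10·log₁₀ of the total.
Σ 10^(L/10) = 10^(83.6/10) + 10^(62.5/10) + 10^(85.2/10) + 10^(102.0/10) = 1.641e+10.
L_total = 10·log₁₀(1.641e+10) = 102.15 dB.

102 dB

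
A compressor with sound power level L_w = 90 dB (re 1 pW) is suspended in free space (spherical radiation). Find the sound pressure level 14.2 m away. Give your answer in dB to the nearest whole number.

56 dB

L_p = L_w − 10·log₁₀(4π·r²) with r = 14.2 m.
4π·r² = 2534 m², 10·log₁₀ of that is 34.038 dB.
L_p = 90 − 34.038 = 55.96 dB.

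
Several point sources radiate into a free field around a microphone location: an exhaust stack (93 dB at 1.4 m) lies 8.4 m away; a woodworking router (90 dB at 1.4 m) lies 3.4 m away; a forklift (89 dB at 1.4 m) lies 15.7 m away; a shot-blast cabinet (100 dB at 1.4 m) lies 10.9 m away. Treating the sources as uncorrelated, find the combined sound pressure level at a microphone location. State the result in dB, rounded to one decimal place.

Apply inverse-square spreading to bring every level to the receiver, then sum 10^(L/10).
exhaust stack: 93 − 20·log₁₀(8.4/1.4) = 93 − 15.56 = 77.44 dB.
woodworking router: 90 − 20·log₁₀(3.4/1.4) = 90 − 7.71 = 82.29 dB.
forklift: 89 − 20·log₁₀(15.7/1.4) = 89 − 21.00 = 68.00 dB.
shot-blast cabinet: 100 − 20·log₁₀(10.9/1.4) = 100 − 17.83 = 82.17 dB.
Σ 10^(L/10) = 3.963e+08 → L_total = 10·log₁₀(3.963e+08) = 85.98 dB.

86.0 dB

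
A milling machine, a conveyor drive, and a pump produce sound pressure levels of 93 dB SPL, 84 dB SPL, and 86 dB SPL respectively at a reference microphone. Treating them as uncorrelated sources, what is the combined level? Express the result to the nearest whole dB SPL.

Incoherent sources combine by intensity addition: L_total = 10·log₁₀(Σ 10^(L_i/10)).
Σ 10^(L/10) = 10^(93/10) + 10^(84/10) + 10^(86/10) = 2.645e+09.
L_total = 10·log₁₀(2.645e+09) = 94.22 dB SPL.

94 dB SPL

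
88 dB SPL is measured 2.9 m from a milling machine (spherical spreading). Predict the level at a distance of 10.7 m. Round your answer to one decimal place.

76.7 dB SPL

Point-source attenuation: ΔL = 20·log₁₀(r₂/r₁) = 20·log₁₀(10.7/2.9) = 11.340 dB.
L₂ = 88 − 20·log₁₀(10.7/2.9) = 88 − 11.340 = 76.66 dB SPL.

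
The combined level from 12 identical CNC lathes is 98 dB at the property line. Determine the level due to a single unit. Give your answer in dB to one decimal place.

12 equal contributions raise the level by 10·log₁₀ 12 = 10.792 dB, so each unit alone gives 98 − 10.792.

87.2 dB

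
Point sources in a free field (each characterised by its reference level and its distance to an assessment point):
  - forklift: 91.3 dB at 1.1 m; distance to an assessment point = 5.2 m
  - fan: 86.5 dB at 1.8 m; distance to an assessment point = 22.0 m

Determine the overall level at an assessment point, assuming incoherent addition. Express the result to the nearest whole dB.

78 dB

Apply inverse-square spreading to bring every level to the receiver, then sum 10^(L/10).
forklift: 91.3 − 20·log₁₀(5.2/1.1) = 91.3 − 13.49 = 77.81 dB.
fan: 86.5 − 20·log₁₀(22.0/1.8) = 86.5 − 21.74 = 64.76 dB.
Σ 10^(L/10) = 6.335e+07 → L_total = 10·log₁₀(6.335e+07) = 78.02 dB.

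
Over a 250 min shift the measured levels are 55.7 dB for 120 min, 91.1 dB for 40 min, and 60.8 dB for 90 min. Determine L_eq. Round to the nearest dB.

83 dB

L_eq = 10·log₁₀[(1/T)·Σ tᵢ·10^(Lᵢ/10)] with T = 250 min.
Σ tᵢ·10^(Lᵢ/10) = 120·10^(55.7/10) + 40·10^(91.1/10) + 90·10^(60.8/10) = 5.168e+10.
L_eq = 10·log₁₀(5.168e+10/250) = 83.15 dB.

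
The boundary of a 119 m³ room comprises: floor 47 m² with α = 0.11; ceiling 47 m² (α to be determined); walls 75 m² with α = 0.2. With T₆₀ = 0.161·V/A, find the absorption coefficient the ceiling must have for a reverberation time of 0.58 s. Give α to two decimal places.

0.27

Required total absorption A = 0.161·119/0.58 = 33.03 m².
Absorption from the other surfaces = 47·0.11 + 75·0.2 = 20.17 m², so the ceiling must supply 12.86 m² over 47 m².
α = 12.86/47 = 0.274.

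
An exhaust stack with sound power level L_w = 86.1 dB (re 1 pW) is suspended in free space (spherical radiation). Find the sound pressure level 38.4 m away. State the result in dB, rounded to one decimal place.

The power spreads over a sphere of area 4π·r², so L_p = L_w − 10·log₁₀(4π·r²).
4π·r² = 1.853e+04 m², 10·log₁₀ of that is 42.679 dB.
L_p = 86.1 − 42.679 = 43.42 dB.

43.4 dB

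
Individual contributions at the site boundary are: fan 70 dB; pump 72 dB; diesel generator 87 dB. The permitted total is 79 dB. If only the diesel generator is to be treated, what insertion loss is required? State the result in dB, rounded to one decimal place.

9.7 dB

Everything except the diesel generator sums to 10^(70/10) + 10^(72/10) = 2.585e+07 in linear terms, 74.12 dB.
The limit corresponds to 10^(79/10) = 7.943e+07; subtracting the fixed part leaves 5.358e+07 for the diesel generator, i.e. 77.29 dB.
Required insertion loss = 87 − 77.29 = 9.71 dB.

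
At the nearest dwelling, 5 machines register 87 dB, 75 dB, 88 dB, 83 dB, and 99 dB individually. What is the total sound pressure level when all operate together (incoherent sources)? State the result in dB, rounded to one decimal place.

99.7 dB

Incoherent sources combine by intensity addition: L_total = 10·log₁₀(Σ 10^(L_i/10)).
Σ 10^(L/10) = 10^(87/10) + 10^(75/10) + 10^(88/10) + 10^(83/10) + 10^(99/10) = 9.307e+09.
L_total = 10·log₁₀(9.307e+09) = 99.69 dB.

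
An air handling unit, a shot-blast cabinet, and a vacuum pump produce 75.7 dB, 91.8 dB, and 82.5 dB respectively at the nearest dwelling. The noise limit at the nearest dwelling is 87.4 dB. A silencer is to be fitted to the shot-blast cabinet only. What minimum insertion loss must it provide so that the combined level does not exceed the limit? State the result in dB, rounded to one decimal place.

The untreated sources together contribute 10^(75.7/10) + 10^(82.5/10) = 2.150e+08, i.e. 83.32 dB.
To meet 87.4 dB overall, the treated shot-blast cabinet may contribute at most 10^(87.4/10) − 2.150e+08 = 3.346e+08, i.e. 85.24 dB.
Required insertion loss = 91.8 − 85.24 = 6.56 dB.

6.6 dB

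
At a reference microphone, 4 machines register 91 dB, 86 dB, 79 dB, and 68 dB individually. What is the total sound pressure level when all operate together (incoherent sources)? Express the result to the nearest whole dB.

92 dB

For uncorrelated sources the intensities add, so convert each level to linear form, sum, and take 10·log₁₀ of the total.
Σ 10^(L/10) = 10^(91/10) + 10^(86/10) + 10^(79/10) + 10^(68/10) = 1.743e+09.
L_total = 10·log₁₀(1.743e+09) = 92.41 dB.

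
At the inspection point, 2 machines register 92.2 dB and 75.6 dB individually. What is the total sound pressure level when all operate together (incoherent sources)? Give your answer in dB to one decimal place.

For uncorrelated sources the intensities add, so convert each level to linear form, sum, and take 10·log₁₀ of the total.
Σ 10^(L/10) = 10^(92.2/10) + 10^(75.6/10) = 1.696e+09.
L_total = 10·log₁₀(1.696e+09) = 92.29 dB.

92.3 dB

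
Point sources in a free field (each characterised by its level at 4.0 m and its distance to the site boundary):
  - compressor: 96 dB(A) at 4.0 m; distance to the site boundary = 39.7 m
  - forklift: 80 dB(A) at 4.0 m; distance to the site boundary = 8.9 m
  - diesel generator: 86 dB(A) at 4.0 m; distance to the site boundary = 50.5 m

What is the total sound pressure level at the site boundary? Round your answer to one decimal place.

Apply inverse-square spreading to bring every level to the receiver, then sum 10^(L/10).
compressor: 96 − 20·log₁₀(39.7/4.0) = 96 − 19.93 = 76.07 dB(A).
forklift: 80 − 20·log₁₀(8.9/4.0) = 80 − 6.95 = 73.05 dB(A).
diesel generator: 86 − 20·log₁₀(50.5/4.0) = 86 − 22.02 = 63.98 dB(A).
Σ 10^(L/10) = 6.311e+07 → L_total = 10·log₁₀(6.311e+07) = 78.00 dB(A).

78.0 dB(A)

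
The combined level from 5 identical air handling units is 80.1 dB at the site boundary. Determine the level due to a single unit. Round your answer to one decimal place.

For N identical incoherent sources L_total = L₁ + 10·log₁₀ N, so L₁ = 80.1 − 10·log₁₀(5) = 80.1 − 6.990.

73.1 dB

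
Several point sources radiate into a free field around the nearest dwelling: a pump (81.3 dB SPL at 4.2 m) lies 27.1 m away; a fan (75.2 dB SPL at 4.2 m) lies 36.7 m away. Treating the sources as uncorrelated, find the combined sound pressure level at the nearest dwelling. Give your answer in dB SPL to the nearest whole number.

66 dB SPL

Propagate each source to the receiver with L = L_ref − 20·log₁₀(r/r_ref), then add intensities.
pump: 81.3 − 20·log₁₀(27.1/4.2) = 81.3 − 16.19 = 65.11 dB SPL.
fan: 75.2 − 20·log₁₀(36.7/4.2) = 75.2 − 18.83 = 56.37 dB SPL.
Σ 10^(L/10) = 3.674e+06 → L_total = 10·log₁₀(3.674e+06) = 65.65 dB SPL.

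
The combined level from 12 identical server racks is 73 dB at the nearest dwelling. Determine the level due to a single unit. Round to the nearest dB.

62 dB

12 equal contributions raise the level by 10·log₁₀ 12 = 10.792 dB, so each unit alone gives 73 − 10.792.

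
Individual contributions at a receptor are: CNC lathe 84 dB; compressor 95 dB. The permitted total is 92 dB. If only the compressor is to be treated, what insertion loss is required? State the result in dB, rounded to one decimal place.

Fixed contribution from the other source: Σ 10^(L/10) = 10^(84/10) = 2.512e+08 (84.00 dB).
The limit corresponds to 10^(92/10) = 1.585e+09; subtracting the fixed part leaves 1.334e+09 for the compressor, i.e. 91.25 dB.
So the compressor must be reduced from 95 to 91.25 dB: IL = 3.75 dB.

3.7 dB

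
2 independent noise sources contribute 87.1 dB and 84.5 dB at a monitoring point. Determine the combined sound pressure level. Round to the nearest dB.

89 dB

For uncorrelated sources the intensities add, so convert each level to linear form, sum, and take 10·log₁₀ of the total.
Σ 10^(L/10) = 10^(87.1/10) + 10^(84.5/10) = 7.947e+08.
L_total = 10·log₁₀(7.947e+08) = 89.00 dB.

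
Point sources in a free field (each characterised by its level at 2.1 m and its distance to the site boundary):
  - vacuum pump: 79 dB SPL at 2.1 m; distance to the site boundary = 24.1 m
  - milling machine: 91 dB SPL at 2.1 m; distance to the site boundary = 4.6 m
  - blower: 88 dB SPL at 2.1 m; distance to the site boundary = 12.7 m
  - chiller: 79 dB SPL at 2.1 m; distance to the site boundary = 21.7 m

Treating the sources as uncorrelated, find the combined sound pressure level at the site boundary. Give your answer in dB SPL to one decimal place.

First find each source's level at the receiver (point-source: −20·log₁₀(r/r_ref)), then combine on an intensity basis.
vacuum pump: 79 − 20·log₁₀(24.1/2.1) = 79 − 21.20 = 57.80 dB SPL.
milling machine: 91 − 20·log₁₀(4.6/2.1) = 91 − 6.81 = 84.19 dB SPL.
blower: 88 − 20·log₁₀(12.7/2.1) = 88 − 15.63 = 72.37 dB SPL.
chiller: 79 − 20·log₁₀(21.7/2.1) = 79 − 20.28 = 58.72 dB SPL.
Σ 10^(L/10) = 2.810e+08 → L_total = 10·log₁₀(2.810e+08) = 84.49 dB SPL.

84.5 dB SPL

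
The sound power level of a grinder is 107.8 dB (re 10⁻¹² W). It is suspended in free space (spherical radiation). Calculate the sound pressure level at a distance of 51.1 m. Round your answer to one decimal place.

62.6 dB

The power spreads over a sphere of area 4π·r², so L_p = L_w − 10·log₁₀(4π·r²).
4π·r² = 3.281e+04 m², 10·log₁₀ of that is 45.161 dB.
L_p = 107.8 − 45.161 = 62.64 dB.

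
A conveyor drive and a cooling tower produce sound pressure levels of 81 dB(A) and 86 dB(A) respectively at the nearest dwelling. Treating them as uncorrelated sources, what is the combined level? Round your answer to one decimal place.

Incoherent sources combine by intensity addition: L_total = 10·log₁₀(Σ 10^(L_i/10)).
Σ 10^(L/10) = 10^(81/10) + 10^(86/10) = 5.240e+08.
L_total = 10·log₁₀(5.240e+08) = 87.19 dB(A).

87.2 dB(A)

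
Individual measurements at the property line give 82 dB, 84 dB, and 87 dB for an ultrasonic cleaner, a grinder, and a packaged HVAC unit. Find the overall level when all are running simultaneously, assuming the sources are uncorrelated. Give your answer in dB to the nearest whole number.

Incoherent sources combine by intensity addition: L_total = 10·log₁₀(Σ 10^(L_i/10)).
Σ 10^(L/10) = 10^(82/10) + 10^(84/10) + 10^(87/10) = 9.109e+08.
L_total = 10·log₁₀(9.109e+08) = 89.59 dB.

90 dB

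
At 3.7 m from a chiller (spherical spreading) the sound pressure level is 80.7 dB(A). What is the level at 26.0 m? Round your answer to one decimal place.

Point-source attenuation: ΔL = 20·log₁₀(r₂/r₁) = 20·log₁₀(26.0/3.7) = 16.935 dB.
L₂ = 80.7 − 20·log₁₀(26.0/3.7) = 80.7 − 16.935 = 63.76 dB(A).

63.8 dB(A)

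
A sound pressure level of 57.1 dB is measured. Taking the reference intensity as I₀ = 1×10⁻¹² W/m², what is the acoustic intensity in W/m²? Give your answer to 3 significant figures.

5.13e-07 W/m²

I/I₀ = 10^(57.1/10) = 5.129e+05, so I = 5.129e+05 × 10⁻¹² W/m².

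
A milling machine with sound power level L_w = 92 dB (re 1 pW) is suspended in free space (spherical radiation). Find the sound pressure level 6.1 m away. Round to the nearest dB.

65 dB

Free-field spherical radiation: L_p = L_w − 10·log₁₀(4π·r²), r = 6.1 m.
4π·r² = 467.6 m², 10·log₁₀ of that is 26.699 dB.
L_p = 92 − 26.699 = 65.30 dB.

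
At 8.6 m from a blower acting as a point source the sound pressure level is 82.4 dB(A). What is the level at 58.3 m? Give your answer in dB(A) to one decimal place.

65.8 dB(A)

Spherical spreading from a point source gives a 20·log₁₀(r₂/r₁) drop.
L₂ = 82.4 − 20·log₁₀(58.3/8.6) = 82.4 − 16.623 = 65.78 dB(A).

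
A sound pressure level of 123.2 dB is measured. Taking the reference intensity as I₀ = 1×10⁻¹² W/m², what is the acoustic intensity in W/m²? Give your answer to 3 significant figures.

2.09 W/m²

L = 10·log₁₀(I/I₀) ⇒ I = I₀·10^(L/10) = 10⁻¹² × 10^12.32.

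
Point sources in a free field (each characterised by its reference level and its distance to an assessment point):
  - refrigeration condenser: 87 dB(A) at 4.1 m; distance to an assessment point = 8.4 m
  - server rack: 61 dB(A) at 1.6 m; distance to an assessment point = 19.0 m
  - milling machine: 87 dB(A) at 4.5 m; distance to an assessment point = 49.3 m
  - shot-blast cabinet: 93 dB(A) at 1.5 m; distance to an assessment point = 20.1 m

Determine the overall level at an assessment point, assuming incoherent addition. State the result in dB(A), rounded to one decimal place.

First find each source's level at the receiver (point-source: −20·log₁₀(r/r_ref)), then combine on an intensity basis.
refrigeration condenser: 87 − 20·log₁₀(8.4/4.1) = 87 − 6.23 = 80.77 dB(A).
server rack: 61 − 20·log₁₀(19.0/1.6) = 61 − 21.49 = 39.51 dB(A).
milling machine: 87 − 20·log₁₀(49.3/4.5) = 87 − 20.79 = 66.21 dB(A).
shot-blast cabinet: 93 − 20·log₁₀(20.1/1.5) = 93 − 22.54 = 70.46 dB(A).
Σ 10^(L/10) = 1.347e+08 → L_total = 10·log₁₀(1.347e+08) = 81.29 dB(A).

81.3 dB(A)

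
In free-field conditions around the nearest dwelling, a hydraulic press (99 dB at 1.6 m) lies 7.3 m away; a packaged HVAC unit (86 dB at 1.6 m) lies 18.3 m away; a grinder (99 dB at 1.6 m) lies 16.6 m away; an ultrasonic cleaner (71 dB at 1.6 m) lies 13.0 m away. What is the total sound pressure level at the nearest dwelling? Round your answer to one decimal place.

86.6 dB

First find each source's level at the receiver (point-source: −20·log₁₀(r/r_ref)), then combine on an intensity basis.
hydraulic press: 99 − 20·log₁₀(7.3/1.6) = 99 − 13.18 = 85.82 dB.
packaged HVAC unit: 86 − 20·log₁₀(18.3/1.6) = 86 − 21.17 = 64.83 dB.
grinder: 99 − 20·log₁₀(16.6/1.6) = 99 − 20.32 = 78.68 dB.
ultrasonic cleaner: 71 − 20·log₁₀(13.0/1.6) = 71 − 18.20 = 52.80 dB.
Σ 10^(L/10) = 4.586e+08 → L_total = 10·log₁₀(4.586e+08) = 86.61 dB.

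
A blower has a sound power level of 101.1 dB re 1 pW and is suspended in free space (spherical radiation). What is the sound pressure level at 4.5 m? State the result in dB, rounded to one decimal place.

77.0 dB

L_p = L_w − 10·log₁₀(4π·r²) with r = 4.5 m.
4π·r² = 254.5 m², 10·log₁₀ of that is 24.056 dB.
L_p = 101.1 − 24.056 = 77.04 dB.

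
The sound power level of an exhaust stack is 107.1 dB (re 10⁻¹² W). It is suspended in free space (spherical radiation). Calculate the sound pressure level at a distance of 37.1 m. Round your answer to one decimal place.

Free-field spherical radiation: L_p = L_w − 10·log₁₀(4π·r²), r = 37.1 m.
4π·r² = 1.73e+04 m², 10·log₁₀ of that is 42.380 dB.
L_p = 107.1 − 42.380 = 64.72 dB.

64.7 dB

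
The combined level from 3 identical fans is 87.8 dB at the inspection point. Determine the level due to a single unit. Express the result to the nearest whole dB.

3 equal contributions raise the level by 10·log₁₀ 3 = 4.771 dB, so each unit alone gives 87.8 − 4.771.

83 dB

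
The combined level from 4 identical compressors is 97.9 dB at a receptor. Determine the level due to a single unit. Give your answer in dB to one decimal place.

91.9 dB

For N identical incoherent sources L_total = L₁ + 10·log₁₀ N, so L₁ = 97.9 − 10·log₁₀(4) = 97.9 − 6.021.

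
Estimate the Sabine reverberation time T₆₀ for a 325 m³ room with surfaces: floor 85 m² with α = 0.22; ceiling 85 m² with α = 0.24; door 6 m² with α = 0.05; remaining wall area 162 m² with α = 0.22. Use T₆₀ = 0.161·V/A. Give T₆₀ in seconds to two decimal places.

0.70 s

Total absorption A = 85·0.22 + 85·0.24 + 6·0.05 + 162·0.22 = 75.04 m² sabins.
T₆₀ = 0.161 × 325 / 75.04 = 0.697 s.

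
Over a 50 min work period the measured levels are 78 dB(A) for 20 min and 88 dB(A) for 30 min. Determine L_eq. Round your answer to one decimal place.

L_eq = 10·log₁₀[(1/T)·Σ tᵢ·10^(Lᵢ/10)] with T = 50 min.
Σ tᵢ·10^(Lᵢ/10) = 20·10^(78/10) + 30·10^(88/10) = 2.019e+10.
L_eq = 10·log₁₀(2.019e+10/50) = 86.06 dB(A).

86.1 dB(A)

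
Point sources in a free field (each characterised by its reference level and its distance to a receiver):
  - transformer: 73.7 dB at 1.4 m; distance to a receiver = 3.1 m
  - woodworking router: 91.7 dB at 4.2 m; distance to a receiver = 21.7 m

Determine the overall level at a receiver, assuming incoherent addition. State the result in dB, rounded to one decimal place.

77.8 dB

Propagate each source to the receiver with L = L_ref − 20·log₁₀(r/r_ref), then add intensities.
transformer: 73.7 − 20·log₁₀(3.1/1.4) = 73.7 − 6.90 = 66.80 dB.
woodworking router: 91.7 − 20·log₁₀(21.7/4.2) = 91.7 − 14.26 = 77.44 dB.
Σ 10^(L/10) = 6.019e+07 → L_total = 10·log₁₀(6.019e+07) = 77.80 dB.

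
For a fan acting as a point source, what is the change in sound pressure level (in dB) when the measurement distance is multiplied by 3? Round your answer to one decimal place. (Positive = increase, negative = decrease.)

-9.5 dB

With spherical spreading the level changes by −20·log₁₀(r₂/r₁).
ΔL = −20·log₁₀(3) = -9.54 dB.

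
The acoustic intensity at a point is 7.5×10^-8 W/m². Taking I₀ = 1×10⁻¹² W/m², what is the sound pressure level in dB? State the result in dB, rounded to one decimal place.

L = 10·log₁₀(I/I₀) = 10·log₁₀(7.5×10^-8/10⁻¹²) = 10·log₁₀(7.5×10^4).
L = 10·(0.8751 + 4) = 48.75 dB.

48.8 dB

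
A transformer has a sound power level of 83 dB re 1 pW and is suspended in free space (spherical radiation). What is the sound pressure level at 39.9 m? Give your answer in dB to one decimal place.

L_p = L_w − 10·log₁₀(4π·r²) with r = 39.9 m.
4π·r² = 2.001e+04 m², 10·log₁₀ of that is 43.012 dB.
L_p = 83 − 43.012 = 39.99 dB.

40.0 dB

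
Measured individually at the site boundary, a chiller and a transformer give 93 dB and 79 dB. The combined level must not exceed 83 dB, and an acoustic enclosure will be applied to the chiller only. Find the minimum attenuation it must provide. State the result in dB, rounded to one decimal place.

12.2 dB

Everything except the chiller sums to 10^(79/10) = 7.943e+07 in linear terms, 79.00 dB.
To meet 83 dB overall, the treated chiller may contribute at most 10^(83/10) − 7.943e+07 = 1.201e+08, i.e. 80.80 dB.
So the chiller must be reduced from 93 to 80.80 dB: IL = 12.20 dB.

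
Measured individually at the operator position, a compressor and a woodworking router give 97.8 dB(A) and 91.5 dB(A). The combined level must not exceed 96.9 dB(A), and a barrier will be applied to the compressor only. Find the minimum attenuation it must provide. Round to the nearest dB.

Everything except the compressor sums to 10^(91.5/10) = 1.413e+09 in linear terms, 91.50 dB(A).
The limit corresponds to 10^(96.9/10) = 4.898e+09; subtracting the fixed part leaves 3.485e+09 for the compressor, i.e. 95.42 dB(A).
So the compressor must be reduced from 97.8 to 95.42 dB(A): IL = 2.38 dB.

2 dB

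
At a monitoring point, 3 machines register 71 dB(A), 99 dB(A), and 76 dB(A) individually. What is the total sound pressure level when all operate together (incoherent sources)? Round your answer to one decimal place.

99.0 dB(A)

Incoherent sources combine by intensity addition: L_total = 10·log₁₀(Σ 10^(L_i/10)).
Σ 10^(L/10) = 10^(71/10) + 10^(99/10) + 10^(76/10) = 7.996e+09.
L_total = 10·log₁₀(7.996e+09) = 99.03 dB(A).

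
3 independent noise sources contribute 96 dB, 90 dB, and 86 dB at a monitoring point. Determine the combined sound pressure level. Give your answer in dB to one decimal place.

For uncorrelated sources the intensities add, so convert each level to linear form, sum, and take 10·log₁₀ of the total.
Σ 10^(L/10) = 10^(96/10) + 10^(90/10) + 10^(86/10) = 5.379e+09.
L_total = 10·log₁₀(5.379e+09) = 97.31 dB.

97.3 dB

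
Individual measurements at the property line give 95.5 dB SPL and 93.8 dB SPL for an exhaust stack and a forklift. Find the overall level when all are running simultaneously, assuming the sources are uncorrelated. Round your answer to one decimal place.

Incoherent sources combine by intensity addition: L_total = 10·log₁₀(Σ 10^(L_i/10)).
Σ 10^(L/10) = 10^(95.5/10) + 10^(93.8/10) = 5.947e+09.
L_total = 10·log₁₀(5.947e+09) = 97.74 dB SPL.

97.7 dB SPL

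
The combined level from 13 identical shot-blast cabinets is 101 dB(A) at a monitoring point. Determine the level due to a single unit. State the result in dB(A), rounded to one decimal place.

89.9 dB(A)

For N identical incoherent sources L_total = L₁ + 10·log₁₀ N, so L₁ = 101 − 10·log₁₀(13) = 101 − 11.139.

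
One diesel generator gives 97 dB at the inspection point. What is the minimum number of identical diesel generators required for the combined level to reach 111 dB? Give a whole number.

The shortfall is 111 − 97 = 14.0 dB, and N units add 10·log₁₀ N, so need 10·log₁₀ N ≥ 14.0.
N ≥ 10^(14.0/10) = 25.119, so N = 26.

26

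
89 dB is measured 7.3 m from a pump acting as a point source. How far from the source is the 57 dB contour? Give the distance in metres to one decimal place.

The 32.0 dB drop corresponds to a distance ratio of 10^(32.0/20) for a point source.
r₂ = 7.3·10^((89−57)/20) = 7.3·10^(32.0/20) = 290.62 m.

290.6 m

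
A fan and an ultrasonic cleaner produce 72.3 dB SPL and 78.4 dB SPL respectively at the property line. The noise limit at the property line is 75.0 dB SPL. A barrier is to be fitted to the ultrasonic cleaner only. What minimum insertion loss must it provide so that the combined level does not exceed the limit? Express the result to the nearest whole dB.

Everything except the ultrasonic cleaner sums to 10^(72.3/10) = 1.698e+07 in linear terms, 72.30 dB SPL.
The limit corresponds to 10^(75.0/10) = 3.162e+07; subtracting the fixed part leaves 1.464e+07 for the ultrasonic cleaner, i.e. 71.66 dB SPL.
Required insertion loss = 78.4 − 71.66 = 6.74 dB.

7 dB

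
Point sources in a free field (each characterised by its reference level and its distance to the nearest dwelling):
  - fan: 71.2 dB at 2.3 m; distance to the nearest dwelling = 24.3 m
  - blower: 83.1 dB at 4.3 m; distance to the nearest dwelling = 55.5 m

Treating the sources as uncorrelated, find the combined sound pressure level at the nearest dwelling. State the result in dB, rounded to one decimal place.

First find each source's level at the receiver (point-source: −20·log₁₀(r/r_ref)), then combine on an intensity basis.
fan: 71.2 − 20·log₁₀(24.3/2.3) = 71.2 − 20.48 = 50.72 dB.
blower: 83.1 − 20·log₁₀(55.5/4.3) = 83.1 − 22.22 = 60.88 dB.
Σ 10^(L/10) = 1.344e+06 → L_total = 10·log₁₀(1.344e+06) = 61.28 dB.

61.3 dB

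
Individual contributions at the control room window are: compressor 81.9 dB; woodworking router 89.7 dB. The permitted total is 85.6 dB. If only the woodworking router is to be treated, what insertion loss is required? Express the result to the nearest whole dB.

7 dB

Fixed contribution from the other source: Σ 10^(L/10) = 10^(81.9/10) = 1.549e+08 (81.90 dB).
The limit corresponds to 10^(85.6/10) = 3.631e+08; subtracting the fixed part leaves 2.082e+08 for the woodworking router, i.e. 83.18 dB.
Required insertion loss = 89.7 − 83.18 = 6.52 dB.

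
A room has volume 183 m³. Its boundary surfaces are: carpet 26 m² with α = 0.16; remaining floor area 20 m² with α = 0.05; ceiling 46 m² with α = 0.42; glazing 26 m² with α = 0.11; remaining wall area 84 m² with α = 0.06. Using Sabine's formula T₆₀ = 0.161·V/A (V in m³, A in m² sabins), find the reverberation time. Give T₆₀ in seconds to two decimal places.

0.91 s

Summing Sᵢαᵢ: 26·0.16 + 20·0.05 + 46·0.42 + 26·0.11 + 84·0.06 = 32.38 m².
T₆₀ = 0.161·V/A = 0.161·183/32.38 = 0.910 s.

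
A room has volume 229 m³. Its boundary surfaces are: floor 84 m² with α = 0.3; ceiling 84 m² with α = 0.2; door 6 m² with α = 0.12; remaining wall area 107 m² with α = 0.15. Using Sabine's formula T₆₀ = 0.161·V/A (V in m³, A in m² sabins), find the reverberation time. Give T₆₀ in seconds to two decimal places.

Summing Sᵢαᵢ: 84·0.3 + 84·0.2 + 6·0.12 + 107·0.15 = 58.77 m².
T₆₀ = 0.161 × 229 / 58.77 = 0.627 s.

0.63 s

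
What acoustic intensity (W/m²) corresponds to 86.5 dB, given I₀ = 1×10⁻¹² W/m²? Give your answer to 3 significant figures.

I/I₀ = 10^(86.5/10) = 4.467e+08, so I = 4.467e+08 × 10⁻¹² W/m².

0.000447 W/m²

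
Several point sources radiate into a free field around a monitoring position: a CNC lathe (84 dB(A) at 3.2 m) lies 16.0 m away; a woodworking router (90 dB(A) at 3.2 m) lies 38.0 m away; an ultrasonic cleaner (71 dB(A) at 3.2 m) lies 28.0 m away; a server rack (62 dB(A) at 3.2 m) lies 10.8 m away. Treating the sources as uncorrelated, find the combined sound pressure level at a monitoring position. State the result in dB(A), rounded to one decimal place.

72.4 dB(A)

First find each source's level at the receiver (point-source: −20·log₁₀(r/r_ref)), then combine on an intensity basis.
CNC lathe: 84 − 20·log₁₀(16.0/3.2) = 84 − 13.98 = 70.02 dB(A).
woodworking router: 90 − 20·log₁₀(38.0/3.2) = 90 − 21.49 = 68.51 dB(A).
ultrasonic cleaner: 71 − 20·log₁₀(28.0/3.2) = 71 − 18.84 = 52.16 dB(A).
server rack: 62 − 20·log₁₀(10.8/3.2) = 62 − 10.57 = 51.43 dB(A).
Σ 10^(L/10) = 1.744e+07 → L_total = 10·log₁₀(1.744e+07) = 72.42 dB(A).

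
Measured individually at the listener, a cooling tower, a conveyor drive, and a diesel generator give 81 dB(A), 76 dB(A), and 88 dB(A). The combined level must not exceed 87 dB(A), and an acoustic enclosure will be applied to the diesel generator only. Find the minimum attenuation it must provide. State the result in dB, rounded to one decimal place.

2.7 dB

Everything except the diesel generator sums to 10^(81/10) + 10^(76/10) = 1.657e+08 in linear terms, 82.19 dB(A).
The limit corresponds to 10^(87/10) = 5.012e+08; subtracting the fixed part leaves 3.355e+08 for the diesel generator, i.e. 85.26 dB(A).
Required insertion loss = 88 − 85.26 = 2.74 dB.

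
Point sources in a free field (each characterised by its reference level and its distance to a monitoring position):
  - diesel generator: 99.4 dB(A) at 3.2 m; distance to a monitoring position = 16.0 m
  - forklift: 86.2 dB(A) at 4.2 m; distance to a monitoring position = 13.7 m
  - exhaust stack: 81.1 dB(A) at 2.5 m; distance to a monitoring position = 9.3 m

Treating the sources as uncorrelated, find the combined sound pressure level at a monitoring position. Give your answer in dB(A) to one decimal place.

86.0 dB(A)

Propagate each source to the receiver with L = L_ref − 20·log₁₀(r/r_ref), then add intensities.
diesel generator: 99.4 − 20·log₁₀(16.0/3.2) = 99.4 − 13.98 = 85.42 dB(A).
forklift: 86.2 − 20·log₁₀(13.7/4.2) = 86.2 − 10.27 = 75.93 dB(A).
exhaust stack: 81.1 − 20·log₁₀(9.3/2.5) = 81.1 − 11.41 = 69.69 dB(A).
Σ 10^(L/10) = 3.969e+08 → L_total = 10·log₁₀(3.969e+08) = 85.99 dB(A).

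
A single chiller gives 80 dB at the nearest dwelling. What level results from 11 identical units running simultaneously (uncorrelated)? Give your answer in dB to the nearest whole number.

90 dB

N identical incoherent sources raise the level by 10·log₁₀ N.
L_total = 80 + 10·log₁₀(11) = 80 + 10.414 = 90.41 dB.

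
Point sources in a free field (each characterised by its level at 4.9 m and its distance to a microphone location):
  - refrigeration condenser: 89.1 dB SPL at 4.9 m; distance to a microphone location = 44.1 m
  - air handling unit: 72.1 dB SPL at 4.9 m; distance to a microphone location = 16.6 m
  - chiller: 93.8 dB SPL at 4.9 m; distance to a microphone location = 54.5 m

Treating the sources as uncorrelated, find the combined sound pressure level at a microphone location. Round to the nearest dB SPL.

Apply inverse-square spreading to bring every level to the receiver, then sum 10^(L/10).
refrigeration condenser: 89.1 − 20·log₁₀(44.1/4.9) = 89.1 − 19.08 = 70.02 dB SPL.
air handling unit: 72.1 − 20·log₁₀(16.6/4.9) = 72.1 − 10.60 = 61.50 dB SPL.
chiller: 93.8 − 20·log₁₀(54.5/4.9) = 93.8 − 20.92 = 72.88 dB SPL.
Σ 10^(L/10) = 3.084e+07 → L_total = 10·log₁₀(3.084e+07) = 74.89 dB SPL.

75 dB SPL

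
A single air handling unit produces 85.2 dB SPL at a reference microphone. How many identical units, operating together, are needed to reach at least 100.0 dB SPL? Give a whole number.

31

The shortfall is 100.0 − 85.2 = 14.8 dB, and N units add 10·log₁₀ N, so need 10·log₁₀ N ≥ 14.8.
N ≥ 10^(14.8/10) = 30.200, so N = 31.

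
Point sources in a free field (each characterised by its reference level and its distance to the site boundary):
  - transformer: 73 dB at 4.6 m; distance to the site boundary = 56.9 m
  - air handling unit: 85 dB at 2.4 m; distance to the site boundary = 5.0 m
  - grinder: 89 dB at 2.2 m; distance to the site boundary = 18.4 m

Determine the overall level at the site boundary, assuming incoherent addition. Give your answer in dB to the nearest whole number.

79 dB

Apply inverse-square spreading to bring every level to the receiver, then sum 10^(L/10).
transformer: 73 − 20·log₁₀(56.9/4.6) = 73 − 21.85 = 51.15 dB.
air handling unit: 85 − 20·log₁₀(5.0/2.4) = 85 − 6.38 = 78.62 dB.
grinder: 89 − 20·log₁₀(18.4/2.2) = 89 − 18.45 = 70.55 dB.
Σ 10^(L/10) = 8.434e+07 → L_total = 10·log₁₀(8.434e+07) = 79.26 dB.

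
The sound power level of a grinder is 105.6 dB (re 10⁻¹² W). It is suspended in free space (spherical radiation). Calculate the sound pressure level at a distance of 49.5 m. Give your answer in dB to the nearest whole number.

61 dB

L_p = L_w − 10·log₁₀(4π·r²) with r = 49.5 m.
4π·r² = 3.079e+04 m², 10·log₁₀ of that is 44.884 dB.
L_p = 105.6 − 44.884 = 60.72 dB.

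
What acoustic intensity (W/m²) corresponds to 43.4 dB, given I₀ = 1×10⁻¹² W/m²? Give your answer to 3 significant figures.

2.19e-08 W/m²

I/I₀ = 10^(43.4/10) = 2.188e+04, so I = 2.188e+04 × 10⁻¹² W/m².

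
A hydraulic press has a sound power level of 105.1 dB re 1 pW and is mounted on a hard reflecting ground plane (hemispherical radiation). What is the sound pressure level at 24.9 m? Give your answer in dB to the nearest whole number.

69 dB

The power spreads over a hemisphere of area 2π·r², so L_p = L_w − 10·log₁₀(2π·r²).
2π·r² = 3896 m², 10·log₁₀ of that is 35.906 dB.
L_p = 105.1 − 35.906 = 69.19 dB.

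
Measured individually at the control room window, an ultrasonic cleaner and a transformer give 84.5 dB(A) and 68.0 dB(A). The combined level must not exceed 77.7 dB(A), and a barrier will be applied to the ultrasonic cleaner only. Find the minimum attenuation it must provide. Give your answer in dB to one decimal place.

Fixed contribution from the other source: Σ 10^(L/10) = 10^(68.0/10) = 6.310e+06 (68.00 dB(A)).
The limit corresponds to 10^(77.7/10) = 5.888e+07; subtracting the fixed part leaves 5.257e+07 for the ultrasonic cleaner, i.e. 77.21 dB(A).
So the ultrasonic cleaner must be reduced from 84.5 to 77.21 dB(A): IL = 7.29 dB.

7.3 dB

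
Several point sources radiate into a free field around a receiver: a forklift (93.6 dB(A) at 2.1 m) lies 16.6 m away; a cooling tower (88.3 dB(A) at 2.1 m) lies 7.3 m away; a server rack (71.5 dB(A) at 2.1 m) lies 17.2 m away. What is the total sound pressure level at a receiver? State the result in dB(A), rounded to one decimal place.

79.7 dB(A)

Propagate each source to the receiver with L = L_ref − 20·log₁₀(r/r_ref), then add intensities.
forklift: 93.6 − 20·log₁₀(16.6/2.1) = 93.6 − 17.96 = 75.64 dB(A).
cooling tower: 88.3 − 20·log₁₀(7.3/2.1) = 88.3 − 10.82 = 77.48 dB(A).
server rack: 71.5 − 20·log₁₀(17.2/2.1) = 71.5 − 18.27 = 53.23 dB(A).
Σ 10^(L/10) = 9.282e+07 → L_total = 10·log₁₀(9.282e+07) = 79.68 dB(A).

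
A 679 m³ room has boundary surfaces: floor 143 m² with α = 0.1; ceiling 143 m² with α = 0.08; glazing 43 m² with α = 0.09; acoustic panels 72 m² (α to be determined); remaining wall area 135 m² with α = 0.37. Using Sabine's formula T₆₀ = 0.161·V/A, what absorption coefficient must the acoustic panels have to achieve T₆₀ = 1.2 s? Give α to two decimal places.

A = 0.161·V/T₆₀ = 0.161·679/1.2 = 91.10 m² sabins.
Absorption from the other surfaces = 143·0.1 + 143·0.08 + 43·0.09 + 135·0.37 = 79.56 m², so the acoustic panels must supply 11.54 m² over 72 m².
α = 11.54/72 = 0.160.

0.16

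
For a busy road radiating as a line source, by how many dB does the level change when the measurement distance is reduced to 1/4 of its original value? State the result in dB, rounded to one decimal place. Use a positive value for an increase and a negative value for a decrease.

A line source loses 3 dB per doubling of distance; generally ΔL = −10·log₁₀(r₂/r₁).
ΔL = −10·log₁₀(0.25) = +6.02 dB.

+6.0 dB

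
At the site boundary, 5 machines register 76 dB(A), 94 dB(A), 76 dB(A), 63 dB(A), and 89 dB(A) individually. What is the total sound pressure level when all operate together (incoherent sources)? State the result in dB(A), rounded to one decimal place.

Incoherent sources combine by intensity addition: L_total = 10·log₁₀(Σ 10^(L_i/10)).
Σ 10^(L/10) = 10^(76/10) + 10^(94/10) + 10^(76/10) + 10^(63/10) + 10^(89/10) = 3.388e+09.
L_total = 10·log₁₀(3.388e+09) = 95.30 dB(A).

95.3 dB(A)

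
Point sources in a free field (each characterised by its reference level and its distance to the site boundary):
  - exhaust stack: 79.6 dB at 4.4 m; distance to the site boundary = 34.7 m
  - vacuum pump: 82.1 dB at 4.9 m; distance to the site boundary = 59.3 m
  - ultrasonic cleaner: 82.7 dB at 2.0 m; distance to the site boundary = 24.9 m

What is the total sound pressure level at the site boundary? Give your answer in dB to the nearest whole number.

66 dB

First find each source's level at the receiver (point-source: −20·log₁₀(r/r_ref)), then combine on an intensity basis.
exhaust stack: 79.6 − 20·log₁₀(34.7/4.4) = 79.6 − 17.94 = 61.66 dB.
vacuum pump: 82.1 − 20·log₁₀(59.3/4.9) = 82.1 − 21.66 = 60.44 dB.
ultrasonic cleaner: 82.7 − 20·log₁₀(24.9/2.0) = 82.7 − 21.90 = 60.80 dB.
Σ 10^(L/10) = 3.775e+06 → L_total = 10·log₁₀(3.775e+06) = 65.77 dB.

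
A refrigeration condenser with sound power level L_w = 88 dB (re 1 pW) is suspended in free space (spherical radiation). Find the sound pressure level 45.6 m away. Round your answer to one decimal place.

43.8 dB

Free-field spherical radiation: L_p = L_w − 10·log₁₀(4π·r²), r = 45.6 m.
4π·r² = 2.613e+04 m², 10·log₁₀ of that is 44.171 dB.
L_p = 88 − 44.171 = 43.83 dB.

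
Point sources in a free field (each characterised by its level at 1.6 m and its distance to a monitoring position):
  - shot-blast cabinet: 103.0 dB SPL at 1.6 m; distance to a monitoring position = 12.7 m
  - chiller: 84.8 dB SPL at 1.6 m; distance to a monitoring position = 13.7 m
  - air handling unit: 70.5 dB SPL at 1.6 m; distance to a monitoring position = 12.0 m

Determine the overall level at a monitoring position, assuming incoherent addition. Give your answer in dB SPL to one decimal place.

85.1 dB SPL

First find each source's level at the receiver (point-source: −20·log₁₀(r/r_ref)), then combine on an intensity basis.
shot-blast cabinet: 103.0 − 20·log₁₀(12.7/1.6) = 103.0 − 17.99 = 85.01 dB SPL.
chiller: 84.8 − 20·log₁₀(13.7/1.6) = 84.8 − 18.65 = 66.15 dB SPL.
air handling unit: 70.5 − 20·log₁₀(12.0/1.6) = 70.5 − 17.50 = 53.00 dB SPL.
Σ 10^(L/10) = 3.210e+08 → L_total = 10·log₁₀(3.210e+08) = 85.07 dB SPL.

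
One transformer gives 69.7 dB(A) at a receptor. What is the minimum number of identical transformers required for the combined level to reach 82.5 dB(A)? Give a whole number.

20

Need L₁ + 10·log₁₀ N ≥ 82.5, i.e. log₁₀ N ≥ 1.28.
N ≥ 10^(12.8/10) = 19.055, so N = 20.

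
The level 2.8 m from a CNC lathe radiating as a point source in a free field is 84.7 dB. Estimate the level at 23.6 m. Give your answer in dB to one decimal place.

Point-source attenuation: ΔL = 20·log₁₀(r₂/r₁) = 20·log₁₀(23.6/2.8) = 18.515 dB.
L₂ = 84.7 − 20·log₁₀(23.6/2.8) = 84.7 − 18.515 = 66.18 dB.

66.2 dB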